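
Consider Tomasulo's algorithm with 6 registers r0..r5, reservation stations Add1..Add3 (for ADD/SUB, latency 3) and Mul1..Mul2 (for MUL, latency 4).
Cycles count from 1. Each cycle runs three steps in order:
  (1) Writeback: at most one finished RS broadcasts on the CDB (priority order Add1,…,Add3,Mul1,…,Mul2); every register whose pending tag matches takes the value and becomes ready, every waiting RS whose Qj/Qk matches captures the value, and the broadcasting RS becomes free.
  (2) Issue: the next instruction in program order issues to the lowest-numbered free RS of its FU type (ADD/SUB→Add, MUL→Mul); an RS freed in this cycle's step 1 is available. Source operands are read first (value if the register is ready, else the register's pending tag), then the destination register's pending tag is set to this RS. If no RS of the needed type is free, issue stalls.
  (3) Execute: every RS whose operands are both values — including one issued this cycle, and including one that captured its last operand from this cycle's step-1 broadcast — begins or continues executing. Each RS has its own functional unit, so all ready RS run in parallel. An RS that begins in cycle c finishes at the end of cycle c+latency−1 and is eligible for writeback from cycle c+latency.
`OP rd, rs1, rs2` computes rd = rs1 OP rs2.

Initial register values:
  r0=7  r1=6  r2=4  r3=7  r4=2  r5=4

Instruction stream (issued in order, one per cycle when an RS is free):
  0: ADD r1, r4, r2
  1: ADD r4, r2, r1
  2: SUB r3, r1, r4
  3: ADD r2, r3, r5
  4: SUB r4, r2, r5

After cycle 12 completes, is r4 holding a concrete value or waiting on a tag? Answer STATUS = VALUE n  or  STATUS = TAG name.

  c1: issue ADD r1<-Add1  regs: r0:7,r1:Add1,r2:4,r3:7,r4:2,r5:4
  c2: issue ADD r4<-Add2  regs: r0:7,r1:Add1,r2:4,r3:7,r4:Add2,r5:4
  c3: issue SUB r3<-Add3  regs: r0:7,r1:Add1,r2:4,r3:Add3,r4:Add2,r5:4
  c4: CDB Add1=6; issue ADD r2<-Add1  regs: r0:7,r1:6,r2:Add1,r3:Add3,r4:Add2,r5:4
  c5: stall  regs: r0:7,r1:6,r2:Add1,r3:Add3,r4:Add2,r5:4
  c6: stall  regs: r0:7,r1:6,r2:Add1,r3:Add3,r4:Add2,r5:4
  c7: CDB Add2=10; issue SUB r4<-Add2  regs: r0:7,r1:6,r2:Add1,r3:Add3,r4:Add2,r5:4
  c8: -  regs: r0:7,r1:6,r2:Add1,r3:Add3,r4:Add2,r5:4
  c9: -  regs: r0:7,r1:6,r2:Add1,r3:Add3,r4:Add2,r5:4
  c10: CDB Add3=-4  regs: r0:7,r1:6,r2:Add1,r3:-4,r4:Add2,r5:4
  c11: -  regs: r0:7,r1:6,r2:Add1,r3:-4,r4:Add2,r5:4
  c12: -  regs: r0:7,r1:6,r2:Add1,r3:-4,r4:Add2,r5:4

STATUS = TAG Add2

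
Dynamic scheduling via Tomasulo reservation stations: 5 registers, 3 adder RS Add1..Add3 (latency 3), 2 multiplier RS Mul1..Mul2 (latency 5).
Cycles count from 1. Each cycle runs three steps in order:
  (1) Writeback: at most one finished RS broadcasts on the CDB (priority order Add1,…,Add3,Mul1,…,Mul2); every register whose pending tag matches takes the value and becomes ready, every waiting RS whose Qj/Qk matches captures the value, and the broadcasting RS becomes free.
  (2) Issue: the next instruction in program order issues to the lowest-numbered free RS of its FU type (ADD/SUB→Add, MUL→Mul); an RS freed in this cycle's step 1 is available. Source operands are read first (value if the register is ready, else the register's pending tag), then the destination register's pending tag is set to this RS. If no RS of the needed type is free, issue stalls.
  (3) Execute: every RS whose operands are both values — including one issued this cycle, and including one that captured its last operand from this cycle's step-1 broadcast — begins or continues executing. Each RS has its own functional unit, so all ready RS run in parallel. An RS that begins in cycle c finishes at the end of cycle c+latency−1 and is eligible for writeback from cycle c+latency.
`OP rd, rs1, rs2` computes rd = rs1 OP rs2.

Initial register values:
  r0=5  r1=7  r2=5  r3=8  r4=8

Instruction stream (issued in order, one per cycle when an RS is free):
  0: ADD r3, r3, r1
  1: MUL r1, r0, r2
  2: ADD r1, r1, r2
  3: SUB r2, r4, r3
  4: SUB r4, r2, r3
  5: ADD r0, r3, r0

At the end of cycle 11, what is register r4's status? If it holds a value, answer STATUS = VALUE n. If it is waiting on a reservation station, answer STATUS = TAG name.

STATUS = TAG Add3

c1: issue ADD r3<-Add1 | r0:5,r1:7,r2:5,r3:Add1,r4:8
c2: issue MUL r1<-Mul1 | r0:5,r1:Mul1,r2:5,r3:Add1,r4:8
c3: issue ADD r1<-Add2 | r0:5,r1:Add2,r2:5,r3:Add1,r4:8
c4: CDB Add1=15; issue SUB r2<-Add1 | r0:5,r1:Add2,r2:Add1,r3:15,r4:8
c5: issue SUB r4<-Add3 | r0:5,r1:Add2,r2:Add1,r3:15,r4:Add3
c6: stall | r0:5,r1:Add2,r2:Add1,r3:15,r4:Add3
c7: CDB Add1=-7; issue ADD r0<-Add1 | r0:Add1,r1:Add2,r2:-7,r3:15,r4:Add3
c8: CDB Mul1=25 | r0:Add1,r1:Add2,r2:-7,r3:15,r4:Add3
c9: - | r0:Add1,r1:Add2,r2:-7,r3:15,r4:Add3
c10: CDB Add1=20 | r0:20,r1:Add2,r2:-7,r3:15,r4:Add3
c11: CDB Add2=30 | r0:20,r1:30,r2:-7,r3:15,r4:Add3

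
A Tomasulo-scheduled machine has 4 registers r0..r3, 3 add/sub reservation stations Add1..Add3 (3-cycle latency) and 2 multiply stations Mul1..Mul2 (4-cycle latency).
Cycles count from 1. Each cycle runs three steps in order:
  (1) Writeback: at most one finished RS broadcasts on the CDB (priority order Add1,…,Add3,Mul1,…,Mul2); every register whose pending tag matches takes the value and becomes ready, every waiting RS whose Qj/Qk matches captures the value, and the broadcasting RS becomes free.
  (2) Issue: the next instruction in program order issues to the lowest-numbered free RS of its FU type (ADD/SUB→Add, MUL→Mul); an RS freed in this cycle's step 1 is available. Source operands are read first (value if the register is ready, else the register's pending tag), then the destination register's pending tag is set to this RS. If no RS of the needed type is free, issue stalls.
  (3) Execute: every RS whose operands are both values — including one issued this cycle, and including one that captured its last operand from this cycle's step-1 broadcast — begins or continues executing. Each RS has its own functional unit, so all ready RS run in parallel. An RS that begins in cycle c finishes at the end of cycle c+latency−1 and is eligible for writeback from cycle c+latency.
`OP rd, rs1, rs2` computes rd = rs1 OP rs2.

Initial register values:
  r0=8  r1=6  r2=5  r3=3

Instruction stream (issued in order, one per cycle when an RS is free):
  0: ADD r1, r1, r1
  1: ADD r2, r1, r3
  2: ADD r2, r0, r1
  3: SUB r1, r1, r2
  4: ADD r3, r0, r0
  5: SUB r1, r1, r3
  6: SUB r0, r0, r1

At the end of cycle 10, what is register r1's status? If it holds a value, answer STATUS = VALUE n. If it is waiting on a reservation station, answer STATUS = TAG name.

cycle 1: issue ADD r1<-Add1 // r0:8,r1:Add1,r2:5,r3:3
cycle 2: issue ADD r2<-Add2 // r0:8,r1:Add1,r2:Add2,r3:3
cycle 3: issue ADD r2<-Add3 // r0:8,r1:Add1,r2:Add3,r3:3
cycle 4: CDB Add1=12; issue SUB r1<-Add1 // r0:8,r1:Add1,r2:Add3,r3:3
cycle 5: stall // r0:8,r1:Add1,r2:Add3,r3:3
cycle 6: stall // r0:8,r1:Add1,r2:Add3,r3:3
cycle 7: CDB Add2=15; issue ADD r3<-Add2 // r0:8,r1:Add1,r2:Add3,r3:Add2
cycle 8: CDB Add3=20; issue SUB r1<-Add3 // r0:8,r1:Add3,r2:20,r3:Add2
cycle 9: stall // r0:8,r1:Add3,r2:20,r3:Add2
cycle 10: CDB Add2=16; issue SUB r0<-Add2 // r0:Add2,r1:Add3,r2:20,r3:16

STATUS = TAG Add3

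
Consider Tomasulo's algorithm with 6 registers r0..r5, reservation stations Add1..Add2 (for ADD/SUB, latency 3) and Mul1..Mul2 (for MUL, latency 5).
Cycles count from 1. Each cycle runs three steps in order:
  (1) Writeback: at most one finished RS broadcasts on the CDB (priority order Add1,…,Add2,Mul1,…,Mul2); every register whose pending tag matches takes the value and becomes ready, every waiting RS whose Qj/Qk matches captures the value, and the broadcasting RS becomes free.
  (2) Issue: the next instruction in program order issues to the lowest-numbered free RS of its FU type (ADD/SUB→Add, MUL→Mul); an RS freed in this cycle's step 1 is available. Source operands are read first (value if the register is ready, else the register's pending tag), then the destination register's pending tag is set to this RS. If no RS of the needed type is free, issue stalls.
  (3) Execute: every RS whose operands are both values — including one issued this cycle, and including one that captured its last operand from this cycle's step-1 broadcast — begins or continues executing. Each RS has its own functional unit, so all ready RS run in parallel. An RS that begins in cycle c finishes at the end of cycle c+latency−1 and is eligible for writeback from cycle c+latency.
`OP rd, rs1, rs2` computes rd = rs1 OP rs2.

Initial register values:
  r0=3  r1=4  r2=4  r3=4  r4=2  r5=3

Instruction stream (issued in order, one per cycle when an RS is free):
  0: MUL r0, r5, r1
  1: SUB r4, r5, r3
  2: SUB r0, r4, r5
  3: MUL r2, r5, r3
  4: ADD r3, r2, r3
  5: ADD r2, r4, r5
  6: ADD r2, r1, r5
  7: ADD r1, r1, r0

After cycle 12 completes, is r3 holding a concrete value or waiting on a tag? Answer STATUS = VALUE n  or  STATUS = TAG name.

STATUS = VALUE 16

  c1: issue MUL r0<-Mul1  regs: r0:Mul1,r1:4,r2:4,r3:4,r4:2,r5:3
  c2: issue SUB r4<-Add1  regs: r0:Mul1,r1:4,r2:4,r3:4,r4:Add1,r5:3
  c3: issue SUB r0<-Add2  regs: r0:Add2,r1:4,r2:4,r3:4,r4:Add1,r5:3
  c4: issue MUL r2<-Mul2  regs: r0:Add2,r1:4,r2:Mul2,r3:4,r4:Add1,r5:3
  c5: CDB Add1=-1; issue ADD r3<-Add1  regs: r0:Add2,r1:4,r2:Mul2,r3:Add1,r4:-1,r5:3
  c6: CDB Mul1=12; stall  regs: r0:Add2,r1:4,r2:Mul2,r3:Add1,r4:-1,r5:3
  c7: stall  regs: r0:Add2,r1:4,r2:Mul2,r3:Add1,r4:-1,r5:3
  c8: CDB Add2=-4; issue ADD r2<-Add2  regs: r0:-4,r1:4,r2:Add2,r3:Add1,r4:-1,r5:3
  c9: CDB Mul2=12; stall  regs: r0:-4,r1:4,r2:Add2,r3:Add1,r4:-1,r5:3
  c10: stall  regs: r0:-4,r1:4,r2:Add2,r3:Add1,r4:-1,r5:3
  c11: CDB Add2=2; issue ADD r2<-Add2  regs: r0:-4,r1:4,r2:Add2,r3:Add1,r4:-1,r5:3
  c12: CDB Add1=16; issue ADD r1<-Add1  regs: r0:-4,r1:Add1,r2:Add2,r3:16,r4:-1,r5:3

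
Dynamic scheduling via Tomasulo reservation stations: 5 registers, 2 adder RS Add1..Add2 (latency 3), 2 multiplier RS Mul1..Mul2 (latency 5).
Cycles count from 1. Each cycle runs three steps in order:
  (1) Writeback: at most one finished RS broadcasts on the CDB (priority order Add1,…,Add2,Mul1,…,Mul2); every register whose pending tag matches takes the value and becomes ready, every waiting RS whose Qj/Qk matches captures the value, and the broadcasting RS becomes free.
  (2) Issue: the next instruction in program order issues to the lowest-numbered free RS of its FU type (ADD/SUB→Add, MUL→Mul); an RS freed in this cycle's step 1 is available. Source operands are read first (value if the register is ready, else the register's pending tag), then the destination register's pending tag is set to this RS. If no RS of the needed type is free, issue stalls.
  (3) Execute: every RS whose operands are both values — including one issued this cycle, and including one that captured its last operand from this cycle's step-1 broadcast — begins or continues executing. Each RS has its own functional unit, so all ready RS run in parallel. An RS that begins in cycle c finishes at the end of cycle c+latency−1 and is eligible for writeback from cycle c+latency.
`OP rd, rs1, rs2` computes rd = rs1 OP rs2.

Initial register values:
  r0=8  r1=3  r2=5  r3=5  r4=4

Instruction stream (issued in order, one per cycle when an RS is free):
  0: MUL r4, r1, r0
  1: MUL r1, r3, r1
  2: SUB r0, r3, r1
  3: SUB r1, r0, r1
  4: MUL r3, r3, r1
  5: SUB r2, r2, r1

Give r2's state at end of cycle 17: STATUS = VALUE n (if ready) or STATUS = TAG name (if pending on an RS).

cycle 1: issue MUL r4<-Mul1 // r0:8,r1:3,r2:5,r3:5,r4:Mul1
cycle 2: issue MUL r1<-Mul2 // r0:8,r1:Mul2,r2:5,r3:5,r4:Mul1
cycle 3: issue SUB r0<-Add1 // r0:Add1,r1:Mul2,r2:5,r3:5,r4:Mul1
cycle 4: issue SUB r1<-Add2 // r0:Add1,r1:Add2,r2:5,r3:5,r4:Mul1
cycle 5: stall // r0:Add1,r1:Add2,r2:5,r3:5,r4:Mul1
cycle 6: CDB Mul1=24; issue MUL r3<-Mul1 // r0:Add1,r1:Add2,r2:5,r3:Mul1,r4:24
cycle 7: CDB Mul2=15; stall // r0:Add1,r1:Add2,r2:5,r3:Mul1,r4:24
cycle 8: stall // r0:Add1,r1:Add2,r2:5,r3:Mul1,r4:24
cycle 9: stall // r0:Add1,r1:Add2,r2:5,r3:Mul1,r4:24
cycle 10: CDB Add1=-10; issue SUB r2<-Add1 // r0:-10,r1:Add2,r2:Add1,r3:Mul1,r4:24
cycle 11: - // r0:-10,r1:Add2,r2:Add1,r3:Mul1,r4:24
cycle 12: - // r0:-10,r1:Add2,r2:Add1,r3:Mul1,r4:24
cycle 13: CDB Add2=-25 // r0:-10,r1:-25,r2:Add1,r3:Mul1,r4:24
cycle 14: - // r0:-10,r1:-25,r2:Add1,r3:Mul1,r4:24
cycle 15: - // r0:-10,r1:-25,r2:Add1,r3:Mul1,r4:24
cycle 16: CDB Add1=30 // r0:-10,r1:-25,r2:30,r3:Mul1,r4:24
cycle 17: - // r0:-10,r1:-25,r2:30,r3:Mul1,r4:24

STATUS = VALUE 30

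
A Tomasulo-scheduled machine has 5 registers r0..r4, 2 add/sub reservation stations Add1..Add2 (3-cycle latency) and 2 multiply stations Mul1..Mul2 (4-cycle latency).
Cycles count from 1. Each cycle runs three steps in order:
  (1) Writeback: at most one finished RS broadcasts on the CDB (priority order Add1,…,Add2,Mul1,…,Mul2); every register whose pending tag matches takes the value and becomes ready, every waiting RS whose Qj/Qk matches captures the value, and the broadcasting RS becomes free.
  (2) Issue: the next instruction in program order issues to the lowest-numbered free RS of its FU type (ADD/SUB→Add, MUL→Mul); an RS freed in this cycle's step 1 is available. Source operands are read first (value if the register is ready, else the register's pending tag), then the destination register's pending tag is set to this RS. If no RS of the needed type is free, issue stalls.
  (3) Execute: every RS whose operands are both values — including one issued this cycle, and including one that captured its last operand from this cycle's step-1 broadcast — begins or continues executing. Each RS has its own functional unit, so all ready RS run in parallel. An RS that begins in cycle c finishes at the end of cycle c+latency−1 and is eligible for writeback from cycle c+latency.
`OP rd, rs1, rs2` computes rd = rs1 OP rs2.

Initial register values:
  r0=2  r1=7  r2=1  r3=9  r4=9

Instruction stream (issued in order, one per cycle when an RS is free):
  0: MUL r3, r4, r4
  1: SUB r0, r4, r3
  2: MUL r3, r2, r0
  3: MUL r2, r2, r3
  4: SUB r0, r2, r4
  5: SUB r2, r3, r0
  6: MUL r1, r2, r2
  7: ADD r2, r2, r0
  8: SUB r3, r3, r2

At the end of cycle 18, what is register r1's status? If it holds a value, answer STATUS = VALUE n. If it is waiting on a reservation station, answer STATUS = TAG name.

STATUS = TAG Mul2

cycle 1: issue MUL r3<-Mul1 // r0:2,r1:7,r2:1,r3:Mul1,r4:9
cycle 2: issue SUB r0<-Add1 // r0:Add1,r1:7,r2:1,r3:Mul1,r4:9
cycle 3: issue MUL r3<-Mul2 // r0:Add1,r1:7,r2:1,r3:Mul2,r4:9
cycle 4: stall // r0:Add1,r1:7,r2:1,r3:Mul2,r4:9
cycle 5: CDB Mul1=81; issue MUL r2<-Mul1 // r0:Add1,r1:7,r2:Mul1,r3:Mul2,r4:9
cycle 6: issue SUB r0<-Add2 // r0:Add2,r1:7,r2:Mul1,r3:Mul2,r4:9
cycle 7: stall // r0:Add2,r1:7,r2:Mul1,r3:Mul2,r4:9
cycle 8: CDB Add1=-72; issue SUB r2<-Add1 // r0:Add2,r1:7,r2:Add1,r3:Mul2,r4:9
cycle 9: stall // r0:Add2,r1:7,r2:Add1,r3:Mul2,r4:9
cycle 10: stall // r0:Add2,r1:7,r2:Add1,r3:Mul2,r4:9
cycle 11: stall // r0:Add2,r1:7,r2:Add1,r3:Mul2,r4:9
cycle 12: CDB Mul2=-72; issue MUL r1<-Mul2 // r0:Add2,r1:Mul2,r2:Add1,r3:-72,r4:9
cycle 13: stall // r0:Add2,r1:Mul2,r2:Add1,r3:-72,r4:9
cycle 14: stall // r0:Add2,r1:Mul2,r2:Add1,r3:-72,r4:9
cycle 15: stall // r0:Add2,r1:Mul2,r2:Add1,r3:-72,r4:9
cycle 16: CDB Mul1=-72; stall // r0:Add2,r1:Mul2,r2:Add1,r3:-72,r4:9
cycle 17: stall // r0:Add2,r1:Mul2,r2:Add1,r3:-72,r4:9
cycle 18: stall // r0:Add2,r1:Mul2,r2:Add1,r3:-72,r4:9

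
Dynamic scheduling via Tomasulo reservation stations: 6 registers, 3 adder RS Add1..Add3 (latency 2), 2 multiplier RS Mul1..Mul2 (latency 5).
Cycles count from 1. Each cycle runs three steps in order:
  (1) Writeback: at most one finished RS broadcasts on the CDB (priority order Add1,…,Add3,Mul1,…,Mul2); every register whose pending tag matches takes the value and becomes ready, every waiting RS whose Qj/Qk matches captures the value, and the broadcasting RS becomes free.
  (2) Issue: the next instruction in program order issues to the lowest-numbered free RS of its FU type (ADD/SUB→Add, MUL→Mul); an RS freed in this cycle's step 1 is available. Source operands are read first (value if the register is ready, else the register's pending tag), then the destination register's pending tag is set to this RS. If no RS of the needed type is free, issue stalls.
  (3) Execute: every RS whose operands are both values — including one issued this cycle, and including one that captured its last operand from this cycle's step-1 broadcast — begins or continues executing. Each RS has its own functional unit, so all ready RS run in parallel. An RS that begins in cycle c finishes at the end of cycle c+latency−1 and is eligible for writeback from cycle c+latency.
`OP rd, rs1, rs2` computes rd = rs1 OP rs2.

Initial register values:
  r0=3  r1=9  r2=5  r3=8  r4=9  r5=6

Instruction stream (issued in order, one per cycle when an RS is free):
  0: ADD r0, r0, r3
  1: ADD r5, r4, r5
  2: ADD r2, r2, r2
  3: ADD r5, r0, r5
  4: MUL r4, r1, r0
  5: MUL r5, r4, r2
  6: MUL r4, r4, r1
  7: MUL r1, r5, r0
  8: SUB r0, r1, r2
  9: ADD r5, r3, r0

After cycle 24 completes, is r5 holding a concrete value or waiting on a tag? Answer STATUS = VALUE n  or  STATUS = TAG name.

  c1: issue ADD r0<-Add1  regs: r0:Add1,r1:9,r2:5,r3:8,r4:9,r5:6
  c2: issue ADD r5<-Add2  regs: r0:Add1,r1:9,r2:5,r3:8,r4:9,r5:Add2
  c3: CDB Add1=11; issue ADD r2<-Add1  regs: r0:11,r1:9,r2:Add1,r3:8,r4:9,r5:Add2
  c4: CDB Add2=15; issue ADD r5<-Add2  regs: r0:11,r1:9,r2:Add1,r3:8,r4:9,r5:Add2
  c5: CDB Add1=10; issue MUL r4<-Mul1  regs: r0:11,r1:9,r2:10,r3:8,r4:Mul1,r5:Add2
  c6: CDB Add2=26; issue MUL r5<-Mul2  regs: r0:11,r1:9,r2:10,r3:8,r4:Mul1,r5:Mul2
  c7: stall  regs: r0:11,r1:9,r2:10,r3:8,r4:Mul1,r5:Mul2
  c8: stall  regs: r0:11,r1:9,r2:10,r3:8,r4:Mul1,r5:Mul2
  c9: stall  regs: r0:11,r1:9,r2:10,r3:8,r4:Mul1,r5:Mul2
  c10: CDB Mul1=99; issue MUL r4<-Mul1  regs: r0:11,r1:9,r2:10,r3:8,r4:Mul1,r5:Mul2
  c11: stall  regs: r0:11,r1:9,r2:10,r3:8,r4:Mul1,r5:Mul2
  c12: stall  regs: r0:11,r1:9,r2:10,r3:8,r4:Mul1,r5:Mul2
  c13: stall  regs: r0:11,r1:9,r2:10,r3:8,r4:Mul1,r5:Mul2
  c14: stall  regs: r0:11,r1:9,r2:10,r3:8,r4:Mul1,r5:Mul2
  c15: CDB Mul1=891; issue MUL r1<-Mul1  regs: r0:11,r1:Mul1,r2:10,r3:8,r4:891,r5:Mul2
  c16: CDB Mul2=990; issue SUB r0<-Add1  regs: r0:Add1,r1:Mul1,r2:10,r3:8,r4:891,r5:990
  c17: issue ADD r5<-Add2  regs: r0:Add1,r1:Mul1,r2:10,r3:8,r4:891,r5:Add2
  c18: -  regs: r0:Add1,r1:Mul1,r2:10,r3:8,r4:891,r5:Add2
  c19: -  regs: r0:Add1,r1:Mul1,r2:10,r3:8,r4:891,r5:Add2
  c20: -  regs: r0:Add1,r1:Mul1,r2:10,r3:8,r4:891,r5:Add2
  c21: CDB Mul1=10890  regs: r0:Add1,r1:10890,r2:10,r3:8,r4:891,r5:Add2
  c22: -  regs: r0:Add1,r1:10890,r2:10,r3:8,r4:891,r5:Add2
  c23: CDB Add1=10880  regs: r0:10880,r1:10890,r2:10,r3:8,r4:891,r5:Add2
  c24: -  regs: r0:10880,r1:10890,r2:10,r3:8,r4:891,r5:Add2

STATUS = TAG Add2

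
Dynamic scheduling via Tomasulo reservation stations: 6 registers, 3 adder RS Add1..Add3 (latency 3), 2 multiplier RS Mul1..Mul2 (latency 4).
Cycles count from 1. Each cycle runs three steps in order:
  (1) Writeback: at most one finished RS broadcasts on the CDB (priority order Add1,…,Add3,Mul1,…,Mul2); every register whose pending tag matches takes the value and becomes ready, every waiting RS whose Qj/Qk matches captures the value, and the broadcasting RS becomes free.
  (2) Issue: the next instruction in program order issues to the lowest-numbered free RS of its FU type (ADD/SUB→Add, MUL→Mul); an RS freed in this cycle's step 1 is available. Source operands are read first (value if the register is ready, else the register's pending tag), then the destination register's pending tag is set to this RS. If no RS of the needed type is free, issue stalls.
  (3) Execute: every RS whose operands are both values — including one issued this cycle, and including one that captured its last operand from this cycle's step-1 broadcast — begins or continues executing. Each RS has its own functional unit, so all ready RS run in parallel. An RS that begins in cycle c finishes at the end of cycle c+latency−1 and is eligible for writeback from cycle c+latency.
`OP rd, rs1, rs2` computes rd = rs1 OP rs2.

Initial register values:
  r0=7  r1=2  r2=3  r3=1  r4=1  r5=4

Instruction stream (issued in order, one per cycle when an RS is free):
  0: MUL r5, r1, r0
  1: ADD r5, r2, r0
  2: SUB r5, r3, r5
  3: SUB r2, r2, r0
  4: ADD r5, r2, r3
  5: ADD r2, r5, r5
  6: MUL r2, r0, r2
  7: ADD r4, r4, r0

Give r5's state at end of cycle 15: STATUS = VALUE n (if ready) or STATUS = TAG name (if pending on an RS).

  c1: issue MUL r5<-Mul1  regs: r0:7,r1:2,r2:3,r3:1,r4:1,r5:Mul1
  c2: issue ADD r5<-Add1  regs: r0:7,r1:2,r2:3,r3:1,r4:1,r5:Add1
  c3: issue SUB r5<-Add2  regs: r0:7,r1:2,r2:3,r3:1,r4:1,r5:Add2
  c4: issue SUB r2<-Add3  regs: r0:7,r1:2,r2:Add3,r3:1,r4:1,r5:Add2
  c5: CDB Add1=10; issue ADD r5<-Add1  regs: r0:7,r1:2,r2:Add3,r3:1,r4:1,r5:Add1
  c6: CDB Mul1=14; stall  regs: r0:7,r1:2,r2:Add3,r3:1,r4:1,r5:Add1
  c7: CDB Add3=-4; issue ADD r2<-Add3  regs: r0:7,r1:2,r2:Add3,r3:1,r4:1,r5:Add1
  c8: CDB Add2=-9; issue MUL r2<-Mul1  regs: r0:7,r1:2,r2:Mul1,r3:1,r4:1,r5:Add1
  c9: issue ADD r4<-Add2  regs: r0:7,r1:2,r2:Mul1,r3:1,r4:Add2,r5:Add1
  c10: CDB Add1=-3  regs: r0:7,r1:2,r2:Mul1,r3:1,r4:Add2,r5:-3
  c11: -  regs: r0:7,r1:2,r2:Mul1,r3:1,r4:Add2,r5:-3
  c12: CDB Add2=8  regs: r0:7,r1:2,r2:Mul1,r3:1,r4:8,r5:-3
  c13: CDB Add3=-6  regs: r0:7,r1:2,r2:Mul1,r3:1,r4:8,r5:-3
  c14: -  regs: r0:7,r1:2,r2:Mul1,r3:1,r4:8,r5:-3
  c15: -  regs: r0:7,r1:2,r2:Mul1,r3:1,r4:8,r5:-3

STATUS = VALUE -3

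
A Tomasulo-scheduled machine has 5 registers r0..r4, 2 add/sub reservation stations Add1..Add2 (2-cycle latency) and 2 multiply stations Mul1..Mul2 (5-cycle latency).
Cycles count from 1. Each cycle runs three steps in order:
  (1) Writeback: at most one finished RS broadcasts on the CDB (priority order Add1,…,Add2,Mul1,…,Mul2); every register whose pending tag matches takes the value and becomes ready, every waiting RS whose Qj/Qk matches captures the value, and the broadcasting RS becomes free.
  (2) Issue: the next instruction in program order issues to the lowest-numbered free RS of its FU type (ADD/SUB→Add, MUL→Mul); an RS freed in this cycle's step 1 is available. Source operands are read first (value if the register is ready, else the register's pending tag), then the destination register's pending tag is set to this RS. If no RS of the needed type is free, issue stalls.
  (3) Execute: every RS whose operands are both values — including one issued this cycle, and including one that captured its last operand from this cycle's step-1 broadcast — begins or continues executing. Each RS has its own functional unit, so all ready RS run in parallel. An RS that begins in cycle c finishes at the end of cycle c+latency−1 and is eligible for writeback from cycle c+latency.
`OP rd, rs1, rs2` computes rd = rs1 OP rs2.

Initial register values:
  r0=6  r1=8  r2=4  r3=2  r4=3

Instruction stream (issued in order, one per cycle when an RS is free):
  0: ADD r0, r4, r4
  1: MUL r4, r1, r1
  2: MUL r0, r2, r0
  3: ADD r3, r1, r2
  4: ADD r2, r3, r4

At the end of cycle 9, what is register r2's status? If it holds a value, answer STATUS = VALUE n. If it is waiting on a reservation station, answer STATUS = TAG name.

STATUS = VALUE 76

  c1: issue ADD r0<-Add1  regs: r0:Add1,r1:8,r2:4,r3:2,r4:3
  c2: issue MUL r4<-Mul1  regs: r0:Add1,r1:8,r2:4,r3:2,r4:Mul1
  c3: CDB Add1=6; issue MUL r0<-Mul2  regs: r0:Mul2,r1:8,r2:4,r3:2,r4:Mul1
  c4: issue ADD r3<-Add1  regs: r0:Mul2,r1:8,r2:4,r3:Add1,r4:Mul1
  c5: issue ADD r2<-Add2  regs: r0:Mul2,r1:8,r2:Add2,r3:Add1,r4:Mul1
  c6: CDB Add1=12  regs: r0:Mul2,r1:8,r2:Add2,r3:12,r4:Mul1
  c7: CDB Mul1=64  regs: r0:Mul2,r1:8,r2:Add2,r3:12,r4:64
  c8: CDB Mul2=24  regs: r0:24,r1:8,r2:Add2,r3:12,r4:64
  c9: CDB Add2=76  regs: r0:24,r1:8,r2:76,r3:12,r4:64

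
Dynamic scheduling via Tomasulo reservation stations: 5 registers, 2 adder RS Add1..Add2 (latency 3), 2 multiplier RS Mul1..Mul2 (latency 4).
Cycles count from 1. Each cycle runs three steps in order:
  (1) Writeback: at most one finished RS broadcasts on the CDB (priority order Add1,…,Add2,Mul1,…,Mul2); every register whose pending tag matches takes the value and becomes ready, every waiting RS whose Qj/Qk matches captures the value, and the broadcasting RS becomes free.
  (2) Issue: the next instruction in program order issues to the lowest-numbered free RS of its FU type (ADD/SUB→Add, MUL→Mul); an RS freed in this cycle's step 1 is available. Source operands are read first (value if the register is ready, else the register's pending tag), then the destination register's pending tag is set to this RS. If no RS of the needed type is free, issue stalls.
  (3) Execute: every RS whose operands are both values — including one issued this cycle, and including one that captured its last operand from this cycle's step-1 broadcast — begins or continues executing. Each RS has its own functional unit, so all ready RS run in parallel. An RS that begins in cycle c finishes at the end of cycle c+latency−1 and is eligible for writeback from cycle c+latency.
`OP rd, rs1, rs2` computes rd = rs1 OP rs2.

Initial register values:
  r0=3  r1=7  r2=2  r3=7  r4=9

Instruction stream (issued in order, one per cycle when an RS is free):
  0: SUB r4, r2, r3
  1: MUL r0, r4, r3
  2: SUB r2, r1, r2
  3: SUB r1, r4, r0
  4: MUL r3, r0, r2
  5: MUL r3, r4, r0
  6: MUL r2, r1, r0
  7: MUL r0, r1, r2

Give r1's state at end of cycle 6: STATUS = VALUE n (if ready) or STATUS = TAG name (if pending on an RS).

  c1: issue SUB r4<-Add1  regs: r0:3,r1:7,r2:2,r3:7,r4:Add1
  c2: issue MUL r0<-Mul1  regs: r0:Mul1,r1:7,r2:2,r3:7,r4:Add1
  c3: issue SUB r2<-Add2  regs: r0:Mul1,r1:7,r2:Add2,r3:7,r4:Add1
  c4: CDB Add1=-5; issue SUB r1<-Add1  regs: r0:Mul1,r1:Add1,r2:Add2,r3:7,r4:-5
  c5: issue MUL r3<-Mul2  regs: r0:Mul1,r1:Add1,r2:Add2,r3:Mul2,r4:-5
  c6: CDB Add2=5; stall  regs: r0:Mul1,r1:Add1,r2:5,r3:Mul2,r4:-5

STATUS = TAG Add1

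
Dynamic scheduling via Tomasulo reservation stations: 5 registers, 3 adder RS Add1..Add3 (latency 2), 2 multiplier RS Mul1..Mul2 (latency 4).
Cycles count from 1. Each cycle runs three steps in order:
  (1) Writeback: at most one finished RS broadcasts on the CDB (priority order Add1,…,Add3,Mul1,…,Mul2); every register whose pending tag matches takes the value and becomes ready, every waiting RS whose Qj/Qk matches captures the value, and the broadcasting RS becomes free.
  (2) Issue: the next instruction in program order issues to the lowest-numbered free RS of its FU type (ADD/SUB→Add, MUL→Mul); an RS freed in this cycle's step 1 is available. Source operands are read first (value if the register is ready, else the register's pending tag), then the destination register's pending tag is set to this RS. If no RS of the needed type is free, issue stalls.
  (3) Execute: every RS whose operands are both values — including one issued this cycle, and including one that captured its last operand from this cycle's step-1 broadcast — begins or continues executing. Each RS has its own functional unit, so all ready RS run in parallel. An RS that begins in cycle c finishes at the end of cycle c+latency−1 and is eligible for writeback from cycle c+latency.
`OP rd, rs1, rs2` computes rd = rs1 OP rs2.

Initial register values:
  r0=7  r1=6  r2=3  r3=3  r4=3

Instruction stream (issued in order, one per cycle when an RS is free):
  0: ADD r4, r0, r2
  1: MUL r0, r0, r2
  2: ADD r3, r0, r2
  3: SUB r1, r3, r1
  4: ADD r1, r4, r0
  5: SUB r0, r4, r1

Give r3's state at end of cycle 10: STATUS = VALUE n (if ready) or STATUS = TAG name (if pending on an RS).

STATUS = VALUE 24

c1: issue ADD r4<-Add1 | r0:7,r1:6,r2:3,r3:3,r4:Add1
c2: issue MUL r0<-Mul1 | r0:Mul1,r1:6,r2:3,r3:3,r4:Add1
c3: CDB Add1=10; issue ADD r3<-Add1 | r0:Mul1,r1:6,r2:3,r3:Add1,r4:10
c4: issue SUB r1<-Add2 | r0:Mul1,r1:Add2,r2:3,r3:Add1,r4:10
c5: issue ADD r1<-Add3 | r0:Mul1,r1:Add3,r2:3,r3:Add1,r4:10
c6: CDB Mul1=21; stall | r0:21,r1:Add3,r2:3,r3:Add1,r4:10
c7: stall | r0:21,r1:Add3,r2:3,r3:Add1,r4:10
c8: CDB Add1=24; issue SUB r0<-Add1 | r0:Add1,r1:Add3,r2:3,r3:24,r4:10
c9: CDB Add3=31 | r0:Add1,r1:31,r2:3,r3:24,r4:10
c10: CDB Add2=18 | r0:Add1,r1:31,r2:3,r3:24,r4:10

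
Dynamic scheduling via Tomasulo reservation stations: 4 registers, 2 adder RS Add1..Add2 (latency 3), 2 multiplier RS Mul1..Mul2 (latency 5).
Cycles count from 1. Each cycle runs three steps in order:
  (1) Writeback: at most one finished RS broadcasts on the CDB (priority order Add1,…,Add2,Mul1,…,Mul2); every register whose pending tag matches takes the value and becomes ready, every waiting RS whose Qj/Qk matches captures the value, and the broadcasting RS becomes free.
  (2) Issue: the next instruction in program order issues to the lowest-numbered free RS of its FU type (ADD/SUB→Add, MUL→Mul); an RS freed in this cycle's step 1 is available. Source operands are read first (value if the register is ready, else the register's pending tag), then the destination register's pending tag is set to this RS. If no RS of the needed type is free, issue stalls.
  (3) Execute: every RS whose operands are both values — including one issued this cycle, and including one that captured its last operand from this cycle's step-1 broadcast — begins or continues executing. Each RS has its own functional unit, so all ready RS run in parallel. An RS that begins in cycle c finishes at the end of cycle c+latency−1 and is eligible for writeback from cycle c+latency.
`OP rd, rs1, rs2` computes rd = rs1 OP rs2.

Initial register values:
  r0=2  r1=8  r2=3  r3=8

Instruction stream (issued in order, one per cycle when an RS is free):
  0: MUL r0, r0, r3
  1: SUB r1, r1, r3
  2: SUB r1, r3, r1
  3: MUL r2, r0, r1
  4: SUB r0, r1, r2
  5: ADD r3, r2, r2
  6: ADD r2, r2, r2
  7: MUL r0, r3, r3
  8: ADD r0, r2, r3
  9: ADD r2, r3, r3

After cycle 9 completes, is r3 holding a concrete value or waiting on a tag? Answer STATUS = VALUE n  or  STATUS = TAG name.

  c1: issue MUL r0<-Mul1  regs: r0:Mul1,r1:8,r2:3,r3:8
  c2: issue SUB r1<-Add1  regs: r0:Mul1,r1:Add1,r2:3,r3:8
  c3: issue SUB r1<-Add2  regs: r0:Mul1,r1:Add2,r2:3,r3:8
  c4: issue MUL r2<-Mul2  regs: r0:Mul1,r1:Add2,r2:Mul2,r3:8
  c5: CDB Add1=0; issue SUB r0<-Add1  regs: r0:Add1,r1:Add2,r2:Mul2,r3:8
  c6: CDB Mul1=16; stall  regs: r0:Add1,r1:Add2,r2:Mul2,r3:8
  c7: stall  regs: r0:Add1,r1:Add2,r2:Mul2,r3:8
  c8: CDB Add2=8; issue ADD r3<-Add2  regs: r0:Add1,r1:8,r2:Mul2,r3:Add2
  c9: stall  regs: r0:Add1,r1:8,r2:Mul2,r3:Add2

STATUS = TAG Add2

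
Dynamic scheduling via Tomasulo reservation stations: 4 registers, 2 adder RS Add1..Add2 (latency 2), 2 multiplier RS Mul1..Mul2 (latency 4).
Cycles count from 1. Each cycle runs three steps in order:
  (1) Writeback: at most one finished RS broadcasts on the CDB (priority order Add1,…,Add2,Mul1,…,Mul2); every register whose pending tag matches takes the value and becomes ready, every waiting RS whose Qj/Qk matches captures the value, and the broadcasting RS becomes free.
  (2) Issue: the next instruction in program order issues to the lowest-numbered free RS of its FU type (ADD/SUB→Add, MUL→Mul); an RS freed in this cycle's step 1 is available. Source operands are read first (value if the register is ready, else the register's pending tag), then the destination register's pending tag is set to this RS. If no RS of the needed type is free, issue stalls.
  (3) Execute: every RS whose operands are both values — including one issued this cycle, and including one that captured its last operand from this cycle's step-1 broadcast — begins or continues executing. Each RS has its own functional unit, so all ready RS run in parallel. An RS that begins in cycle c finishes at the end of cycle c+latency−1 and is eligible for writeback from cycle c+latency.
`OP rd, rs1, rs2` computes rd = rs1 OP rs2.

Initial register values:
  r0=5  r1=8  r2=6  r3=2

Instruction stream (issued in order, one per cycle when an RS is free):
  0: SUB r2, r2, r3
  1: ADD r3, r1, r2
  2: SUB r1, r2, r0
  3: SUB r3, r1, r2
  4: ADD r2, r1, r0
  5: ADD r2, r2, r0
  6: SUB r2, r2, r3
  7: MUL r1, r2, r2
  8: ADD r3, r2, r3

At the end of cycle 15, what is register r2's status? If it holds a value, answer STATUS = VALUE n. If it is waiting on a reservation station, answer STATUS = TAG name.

STATUS = VALUE 14

  c1: issue SUB r2<-Add1  regs: r0:5,r1:8,r2:Add1,r3:2
  c2: issue ADD r3<-Add2  regs: r0:5,r1:8,r2:Add1,r3:Add2
  c3: CDB Add1=4; issue SUB r1<-Add1  regs: r0:5,r1:Add1,r2:4,r3:Add2
  c4: stall  regs: r0:5,r1:Add1,r2:4,r3:Add2
  c5: CDB Add1=-1; issue SUB r3<-Add1  regs: r0:5,r1:-1,r2:4,r3:Add1
  c6: CDB Add2=12; issue ADD r2<-Add2  regs: r0:5,r1:-1,r2:Add2,r3:Add1
  c7: CDB Add1=-5; issue ADD r2<-Add1  regs: r0:5,r1:-1,r2:Add1,r3:-5
  c8: CDB Add2=4; issue SUB r2<-Add2  regs: r0:5,r1:-1,r2:Add2,r3:-5
  c9: issue MUL r1<-Mul1  regs: r0:5,r1:Mul1,r2:Add2,r3:-5
  c10: CDB Add1=9; issue ADD r3<-Add1  regs: r0:5,r1:Mul1,r2:Add2,r3:Add1
  c11: -  regs: r0:5,r1:Mul1,r2:Add2,r3:Add1
  c12: CDB Add2=14  regs: r0:5,r1:Mul1,r2:14,r3:Add1
  c13: -  regs: r0:5,r1:Mul1,r2:14,r3:Add1
  c14: CDB Add1=9  regs: r0:5,r1:Mul1,r2:14,r3:9
  c15: -  regs: r0:5,r1:Mul1,r2:14,r3:9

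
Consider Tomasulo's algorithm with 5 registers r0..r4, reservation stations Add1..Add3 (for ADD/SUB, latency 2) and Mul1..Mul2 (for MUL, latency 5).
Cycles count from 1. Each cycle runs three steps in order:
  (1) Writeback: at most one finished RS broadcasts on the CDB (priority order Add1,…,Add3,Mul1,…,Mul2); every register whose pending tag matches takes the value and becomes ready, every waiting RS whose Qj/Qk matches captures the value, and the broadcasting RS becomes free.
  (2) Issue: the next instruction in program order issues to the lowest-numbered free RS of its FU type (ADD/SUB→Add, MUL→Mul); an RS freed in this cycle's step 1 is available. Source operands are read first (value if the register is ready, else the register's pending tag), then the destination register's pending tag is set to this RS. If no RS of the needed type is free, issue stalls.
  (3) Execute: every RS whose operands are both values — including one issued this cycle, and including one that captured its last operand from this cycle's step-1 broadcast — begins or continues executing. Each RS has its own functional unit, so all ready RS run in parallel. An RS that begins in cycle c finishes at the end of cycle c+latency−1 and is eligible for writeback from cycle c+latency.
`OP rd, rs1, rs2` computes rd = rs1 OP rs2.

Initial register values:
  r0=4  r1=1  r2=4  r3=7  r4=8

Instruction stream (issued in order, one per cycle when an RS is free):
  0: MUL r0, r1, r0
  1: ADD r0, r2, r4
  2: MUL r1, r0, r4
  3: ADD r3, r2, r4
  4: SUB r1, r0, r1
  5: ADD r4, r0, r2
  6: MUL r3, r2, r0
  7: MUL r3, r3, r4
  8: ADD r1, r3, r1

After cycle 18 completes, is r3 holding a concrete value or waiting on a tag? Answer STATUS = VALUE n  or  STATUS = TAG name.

STATUS = VALUE 768

c1: issue MUL r0<-Mul1 | r0:Mul1,r1:1,r2:4,r3:7,r4:8
c2: issue ADD r0<-Add1 | r0:Add1,r1:1,r2:4,r3:7,r4:8
c3: issue MUL r1<-Mul2 | r0:Add1,r1:Mul2,r2:4,r3:7,r4:8
c4: CDB Add1=12; issue ADD r3<-Add1 | r0:12,r1:Mul2,r2:4,r3:Add1,r4:8
c5: issue SUB r1<-Add2 | r0:12,r1:Add2,r2:4,r3:Add1,r4:8
c6: CDB Add1=12; issue ADD r4<-Add1 | r0:12,r1:Add2,r2:4,r3:12,r4:Add1
c7: CDB Mul1=4; issue MUL r3<-Mul1 | r0:12,r1:Add2,r2:4,r3:Mul1,r4:Add1
c8: CDB Add1=16; stall | r0:12,r1:Add2,r2:4,r3:Mul1,r4:16
c9: CDB Mul2=96; issue MUL r3<-Mul2 | r0:12,r1:Add2,r2:4,r3:Mul2,r4:16
c10: issue ADD r1<-Add1 | r0:12,r1:Add1,r2:4,r3:Mul2,r4:16
c11: CDB Add2=-84 | r0:12,r1:Add1,r2:4,r3:Mul2,r4:16
c12: CDB Mul1=48 | r0:12,r1:Add1,r2:4,r3:Mul2,r4:16
c13: - | r0:12,r1:Add1,r2:4,r3:Mul2,r4:16
c14: - | r0:12,r1:Add1,r2:4,r3:Mul2,r4:16
c15: - | r0:12,r1:Add1,r2:4,r3:Mul2,r4:16
c16: - | r0:12,r1:Add1,r2:4,r3:Mul2,r4:16
c17: CDB Mul2=768 | r0:12,r1:Add1,r2:4,r3:768,r4:16
c18: - | r0:12,r1:Add1,r2:4,r3:768,r4:16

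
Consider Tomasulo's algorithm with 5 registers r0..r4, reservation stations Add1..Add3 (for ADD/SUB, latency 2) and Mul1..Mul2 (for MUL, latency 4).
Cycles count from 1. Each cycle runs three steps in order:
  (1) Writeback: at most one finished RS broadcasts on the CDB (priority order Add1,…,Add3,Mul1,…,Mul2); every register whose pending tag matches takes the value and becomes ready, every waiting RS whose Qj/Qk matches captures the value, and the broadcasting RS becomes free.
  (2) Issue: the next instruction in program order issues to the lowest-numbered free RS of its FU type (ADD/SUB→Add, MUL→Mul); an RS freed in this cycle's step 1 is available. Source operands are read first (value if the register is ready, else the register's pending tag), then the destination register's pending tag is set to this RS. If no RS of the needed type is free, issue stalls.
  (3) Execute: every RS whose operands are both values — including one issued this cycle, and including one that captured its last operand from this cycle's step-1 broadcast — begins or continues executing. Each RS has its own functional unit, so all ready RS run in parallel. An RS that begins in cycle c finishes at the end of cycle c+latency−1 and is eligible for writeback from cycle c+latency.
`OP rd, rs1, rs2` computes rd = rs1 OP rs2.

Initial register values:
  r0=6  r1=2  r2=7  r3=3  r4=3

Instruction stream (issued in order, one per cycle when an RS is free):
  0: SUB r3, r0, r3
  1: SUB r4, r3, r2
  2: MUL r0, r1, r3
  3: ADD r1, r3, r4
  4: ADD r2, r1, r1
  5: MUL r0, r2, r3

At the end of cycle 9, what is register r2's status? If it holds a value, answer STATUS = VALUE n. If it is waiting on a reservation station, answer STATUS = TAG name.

STATUS = VALUE -2

  c1: issue SUB r3<-Add1  regs: r0:6,r1:2,r2:7,r3:Add1,r4:3
  c2: issue SUB r4<-Add2  regs: r0:6,r1:2,r2:7,r3:Add1,r4:Add2
  c3: CDB Add1=3; issue MUL r0<-Mul1  regs: r0:Mul1,r1:2,r2:7,r3:3,r4:Add2
  c4: issue ADD r1<-Add1  regs: r0:Mul1,r1:Add1,r2:7,r3:3,r4:Add2
  c5: CDB Add2=-4; issue ADD r2<-Add2  regs: r0:Mul1,r1:Add1,r2:Add2,r3:3,r4:-4
  c6: issue MUL r0<-Mul2  regs: r0:Mul2,r1:Add1,r2:Add2,r3:3,r4:-4
  c7: CDB Add1=-1  regs: r0:Mul2,r1:-1,r2:Add2,r3:3,r4:-4
  c8: CDB Mul1=6  regs: r0:Mul2,r1:-1,r2:Add2,r3:3,r4:-4
  c9: CDB Add2=-2  regs: r0:Mul2,r1:-1,r2:-2,r3:3,r4:-4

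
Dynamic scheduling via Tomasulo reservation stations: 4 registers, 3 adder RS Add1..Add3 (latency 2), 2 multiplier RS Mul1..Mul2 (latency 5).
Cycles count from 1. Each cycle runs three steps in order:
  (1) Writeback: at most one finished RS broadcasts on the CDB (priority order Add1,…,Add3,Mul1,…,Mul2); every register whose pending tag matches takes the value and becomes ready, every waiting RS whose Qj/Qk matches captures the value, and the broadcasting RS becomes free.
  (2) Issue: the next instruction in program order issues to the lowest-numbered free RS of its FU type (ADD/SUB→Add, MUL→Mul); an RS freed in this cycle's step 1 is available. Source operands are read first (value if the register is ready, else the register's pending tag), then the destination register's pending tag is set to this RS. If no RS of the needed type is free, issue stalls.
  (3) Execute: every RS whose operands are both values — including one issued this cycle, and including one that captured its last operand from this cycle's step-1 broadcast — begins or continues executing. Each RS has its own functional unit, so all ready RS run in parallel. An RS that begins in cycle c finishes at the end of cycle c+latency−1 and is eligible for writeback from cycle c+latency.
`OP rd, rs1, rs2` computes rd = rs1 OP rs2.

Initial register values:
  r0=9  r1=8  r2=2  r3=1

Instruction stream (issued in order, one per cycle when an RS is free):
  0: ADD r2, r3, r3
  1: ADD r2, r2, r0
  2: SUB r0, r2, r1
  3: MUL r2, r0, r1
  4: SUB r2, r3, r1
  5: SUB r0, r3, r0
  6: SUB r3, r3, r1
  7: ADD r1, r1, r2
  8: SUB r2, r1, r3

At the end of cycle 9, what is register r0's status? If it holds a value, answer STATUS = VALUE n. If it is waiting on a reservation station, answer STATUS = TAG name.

STATUS = TAG Add3

cycle 1: issue ADD r2<-Add1 // r0:9,r1:8,r2:Add1,r3:1
cycle 2: issue ADD r2<-Add2 // r0:9,r1:8,r2:Add2,r3:1
cycle 3: CDB Add1=2; issue SUB r0<-Add1 // r0:Add1,r1:8,r2:Add2,r3:1
cycle 4: issue MUL r2<-Mul1 // r0:Add1,r1:8,r2:Mul1,r3:1
cycle 5: CDB Add2=11; issue SUB r2<-Add2 // r0:Add1,r1:8,r2:Add2,r3:1
cycle 6: issue SUB r0<-Add3 // r0:Add3,r1:8,r2:Add2,r3:1
cycle 7: CDB Add1=3; issue SUB r3<-Add1 // r0:Add3,r1:8,r2:Add2,r3:Add1
cycle 8: CDB Add2=-7; issue ADD r1<-Add2 // r0:Add3,r1:Add2,r2:-7,r3:Add1
cycle 9: CDB Add1=-7; issue SUB r2<-Add1 // r0:Add3,r1:Add2,r2:Add1,r3:-7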